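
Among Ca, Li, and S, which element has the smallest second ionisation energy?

The second ionization energy removes an electron from the +1 ion. For each element: Ca⁺ still has 1 valence electron; Li⁺ is the bare [He] core; S⁺ still has 5 valence electrons.
Core electrons are held far more tightly than valence electrons, so Li tops the IE_2 order.
Valence configurations: Ca⁺ [Ar]4s¹, S⁺ [Ne]3s²3p³.
Tabulated IE_2 (kJ/mol): Ca 1145, Li 7298, S 2252.
So the second ionization energies run Ca < S < Li.

Ca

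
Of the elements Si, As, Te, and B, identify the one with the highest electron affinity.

Te

B is in period 2, group 13; Si is in period 3, group 14; As is in period 4, group 15; Te is in period 5, group 16.
EA tends to increase across a period and decrease down a group, though the pattern is less regular than for IE or radius.
These sit on a diagonal, where the across-period and down-group effects partly cancel.
As > B: the two effects oppose for this pair; the across-period effect wins (78 vs 27 kJ/mol).
Si > As: period and group pull opposite ways; the down-group shift dominates (134 vs 78 kJ/mol).
Te > Si: the two effects oppose for this pair; the across-period effect wins (190 vs 134 kJ/mol).
Approximate values (kJ/mol): B 27, Si 134, As 78, Te 190.
The highest electron affinity among these belongs to Te.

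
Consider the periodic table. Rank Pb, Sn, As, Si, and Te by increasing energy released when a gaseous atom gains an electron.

Si is in period 3, group 14; As is in period 4, group 15; Sn is in period 5, group 14; Te is in period 5, group 16; Pb is in period 6, group 14.
Electron affinity generally becomes more exothermic across a period toward the halogens and less exothermic down a group.
These span different periods and groups, so the two trends combine.
As > Pb: both effects reinforce here, so As is clearly the higher of the two.
Sn > As: this pair runs against the simple trend — see the exception note.
Si > Sn: Si sits above Sn in group 14, so the down-group effect alone puts Si higher.
Te > Si: the two effects oppose for this pair; the across-period effect wins (190 vs 134 kJ/mol).
Note the exception: Sn has a higher electron affinity than As, contrary to the simple trend — adding an electron to As's half-filled np³ subshell costs electron-pairing energy.
Tabulated electron affinity (kJ/mol): Si 134, As 78, Sn 107, Te 190, Pb 35.
So from lowest to highest: Pb < As < Sn < Si < Te.

Pb, As, Sn, Si, Te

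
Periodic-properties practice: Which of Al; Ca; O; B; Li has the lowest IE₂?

Ca

IE_2 is the cost of taking one more electron from the +1 cation: Al⁺ still has 2 valence electrons; Ca⁺ still has 1 valence electron; O⁺ still has 5 valence electrons; B⁺ still has 2 valence electrons; Li⁺ is the bare [He] core.
Breaking into a closed-shell core is much more expensive than removing a leftover valence electron — Li has the largest IE_2 here.
Valence configurations: Al⁺ [Ne]3s², Ca⁺ [Ar]4s¹, O⁺ [He]2s²2p³, B⁺ [He]2s².
Tabulated IE_2 (kJ/mol): Al 1817, Ca 1145, O 3388, B 2427, Li 7298.
Hence IE_2: Ca < Al < B < O < Li.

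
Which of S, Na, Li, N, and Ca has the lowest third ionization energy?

S

The third ionization energy removes an electron from the +2 ion. For each element: S²⁺ still has 4 valence electrons; Na²⁺ is already 1 electron into the core; Li²⁺ is already 1 electron into the core; N²⁺ still has 3 valence electrons; Ca²⁺ is the bare [Ar] core.
Pulling an electron out of a noble-gas core costs far more than removing a remaining valence electron, so Ca, Na and Li sit at the high end of IE_3.
Valence configurations: S²⁺ [Ne]3s²3p², N²⁺ [He]2s²2p¹.
Approximate IE_3 values (kJ/mol): S 3357, Na 6910, Li 11815, N 4578, Ca 4912.
Overall IE_3 order: S < N < Ca < Na < Li.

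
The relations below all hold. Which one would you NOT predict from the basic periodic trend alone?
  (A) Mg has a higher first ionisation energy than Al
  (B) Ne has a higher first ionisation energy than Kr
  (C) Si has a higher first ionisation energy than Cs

(A)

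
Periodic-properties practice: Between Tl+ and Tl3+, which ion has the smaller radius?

Tl3+

Both ions have Z = 81 protons, but Tl3+ has lost more electrons, so its remaining electrons feel a larger effective nuclear charge per electron and are pulled in more tightly.
Higher positive charge → smaller ion, so Tl+ > Tl3+.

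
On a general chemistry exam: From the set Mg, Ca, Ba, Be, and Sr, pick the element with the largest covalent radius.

Moving right in a period, electrons are added to the same shell under a stronger nuclear pull, so atoms get smaller; moving down, a new shell is opened and atoms get larger.
All are in group 2, so atomic radius increases down the group.
The largest covalent radius among these belongs to Ba.

Ba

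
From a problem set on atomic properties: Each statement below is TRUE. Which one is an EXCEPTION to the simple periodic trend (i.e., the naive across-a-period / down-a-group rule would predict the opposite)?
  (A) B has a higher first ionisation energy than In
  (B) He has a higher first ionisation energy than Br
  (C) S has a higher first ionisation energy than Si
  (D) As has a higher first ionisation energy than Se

(D)

The general trend: first ionisation energy increases across a period and decreases down a group.
(A) B (period 2, group 13) vs In (period 5, group 13): the stated order agrees with the simple trend.
(B) He (period 1, group 18) vs Br (period 4, group 17): the stated order agrees with the simple trend.
(C) S (period 3, group 16) vs Si (period 3, group 14): the stated order agrees with the simple trend.
(D) As (period 4, group 15) vs Se (period 4, group 16): the stated order contradicts the simple trend.
The exception is (D): Se (4p⁴) ionizes more easily than half-filled As (4p³).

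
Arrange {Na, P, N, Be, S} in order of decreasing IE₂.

Consider each +1 ion: Na⁺ is the bare [Ne] core; P⁺ still has 4 valence electrons; N⁺ still has 4 valence electrons; Be⁺ still has 1 valence electron; S⁺ still has 5 valence electrons.
Breaking into a closed-shell core is much more expensive than removing a leftover valence electron — Na has the largest IE_2 here.
Valence configurations: P⁺ [Ne]3s²3p², N⁺ [He]2s²2p², Be⁺ [He]2s¹, S⁺ [Ne]3s²3p³.
The numbers (kJ/mol): Na 4562, P 1907, N 2856, Be 1757, S 2252.
Overall IE_2 order: Be < P < S < N < Na.

Na > N > S > P > Be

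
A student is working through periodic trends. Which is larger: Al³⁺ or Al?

Al

Forming Al³⁺ removes 3 electrons from Al. Fewer electrons for the same nuclear charge means less shielding and a higher Z_eff on the remaining electrons, and for main-group metals the entire outer shell is lost.
A cation is smaller than its parent atom: Al³⁺ < Al.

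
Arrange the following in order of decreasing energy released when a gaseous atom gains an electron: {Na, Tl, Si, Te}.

Te, Si, Na, Tl

Na is in period 3, group 1; Si is in period 3, group 14; Te is in period 5, group 16; Tl is in period 6, group 13.
Adding an electron releases more energy for atoms nearer the top right (short of the noble gases).
Here both period and group differ, so the two effects have to be weighed against each other.
Na > Tl: the two effects oppose for this pair; the down-group effect wins (53 vs 19 kJ/mol).
Si > Na: Si lies to the right of Na in period 3, so the across-period effect alone puts Si higher.
Te > Si: the two effects oppose for this pair; the across-period effect wins (190 vs 134 kJ/mol).
Approximate values (kJ/mol): Na 53, Si 134, Te 190, Tl 19.
So from highest to lowest: Te > Si > Na > Tl.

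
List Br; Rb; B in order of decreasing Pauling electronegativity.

B is in period 2, group 13; Br is in period 4, group 17; Rb is in period 5, group 1.
Electronegativity increases across a period and decreases down a group, tracking effective nuclear charge and atomic size.
Neither a single period nor a single group — weigh both effects.
B > Rb: both effects reinforce here, so B is clearly the higher of the two.
Br > B: period and group pull opposite ways; the across-period shift dominates (2.96 vs 2.04).
Approximate values (Pauling): B 2.04, Br 2.96, Rb 0.82.
So from highest to lowest: Br > B > Rb.

Br > B > Rb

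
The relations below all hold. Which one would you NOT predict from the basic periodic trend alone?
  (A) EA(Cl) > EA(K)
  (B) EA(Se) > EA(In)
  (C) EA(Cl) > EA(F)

(C)

The general trend: electron affinity increases across a period and decreases down a group.
(A) Cl (period 3, group 17) vs K (period 4, group 1): the stated order agrees with the simple trend.
(B) Se (period 4, group 16) vs In (period 5, group 13): the stated order agrees with the simple trend.
(C) Cl (period 3, group 17) vs F (period 2, group 17): the stated order contradicts the simple trend.
The exception is (C): F's small 2p subshell makes the incoming electron feel strong e⁻–e⁻ repulsion, so Cl actually releases more energy on gaining an electron.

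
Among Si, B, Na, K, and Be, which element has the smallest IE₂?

After 1 electron has been removed, what remains? Si⁺ still has 3 valence electrons; B⁺ still has 2 valence electrons; Na⁺ is the bare [Ne] core; K⁺ is the bare [Ar] core; Be⁺ still has 1 valence electron.
Core electrons are held far more tightly than valence electrons, so K and Na top the IE_2 order.
Valence configurations: Si⁺ [Ne]3s²3p¹, B⁺ [He]2s², Be⁺ [He]2s¹.
Tabulated IE_2 (kJ/mol): Si 1577, B 2427, Na 4562, K 3052, Be 1757.
Hence IE_2: Si < Be < B < K < Na.

Si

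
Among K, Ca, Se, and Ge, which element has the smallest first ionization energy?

Across a period the outer electron is held more tightly (higher IE₁); down a group it sits in a higher shell, more shielded, and comes off more easily.
All lie in period 4, so first ionization energy increases left to right.
The smallest first ionization energy among these belongs to K.

K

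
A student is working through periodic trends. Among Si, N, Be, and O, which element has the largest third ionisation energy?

Be

Consider each +2 ion: Si²⁺ still has 2 valence electrons; N²⁺ still has 3 valence electrons; Be²⁺ is the bare [He] core; O²⁺ still has 4 valence electrons.
Core electrons are held far more tightly than valence electrons, so Be tops the IE_3 order.
Valence configurations: Si²⁺ [Ne]3s², N²⁺ [He]2s²2p¹, O²⁺ [He]2s²2p².
The numbers (kJ/mol): Si 3232, N 4578, Be 14849, O 5300.
Putting it together, IE_3: Si < N < O < Be.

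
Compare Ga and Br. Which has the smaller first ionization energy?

Ga

Ga is in period 4, group 13; Br is in period 4, group 17.
Removing the outermost electron gets harder across a period and easier down a group.
All lie in period 4, so first ionization energy increases left to right.
So Ga has the smaller first ionization energy (Ga < Br).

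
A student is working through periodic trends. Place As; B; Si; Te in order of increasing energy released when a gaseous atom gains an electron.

Atoms with high Z_eff and room in the valence shell (especially the halogens) have the most exothermic electron affinities.
A diagonal step moves right (one effect) and down (the opposite effect) at once.
As > B: the two effects oppose for this pair; the across-period effect wins (78 vs 27 kJ/mol).
Si > As: period and group pull opposite ways; the down-group shift dominates (134 vs 78 kJ/mol).
Te > Si: period and group pull opposite ways; the across-period shift dominates (190 vs 134 kJ/mol).
Approximate values (kJ/mol): B 27, Si 134, As 78, Te 190.
So from lowest to highest: B < As < Si < Te.

B < As < Si < Te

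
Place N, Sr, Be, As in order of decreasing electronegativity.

N, As, Be, Sr

EN rises left→right (higher Z_eff, smaller atoms) and falls top→bottom (larger, more shielded atoms).
These span different periods and groups, so the two trends combine.
Be > Sr: Be sits above Sr in group 2, so the down-group effect alone puts Be higher.
As > Be: period and group pull opposite ways; the across-period shift dominates (2.18 vs 1.57).
N > As: N sits above As in group 15, so the down-group effect alone puts N higher.
For reference (Pauling): Be 1.57, N 3.04, As 2.18, Sr 0.95.
So from highest to lowest: N > As > Be > Sr.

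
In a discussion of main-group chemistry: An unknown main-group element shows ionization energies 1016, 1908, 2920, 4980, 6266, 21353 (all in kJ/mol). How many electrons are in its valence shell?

5

Look for the largest jump between consecutive ionization energies: IE6/IE5 ≈ 3.4, far larger than any earlier ratio.
That jump marks the point where a core electron is being removed. So the atom has 5 valence electrons.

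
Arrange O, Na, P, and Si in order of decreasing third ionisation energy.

After 2 electrons have been removed, what remains? O²⁺ still has 4 valence electrons; Na²⁺ is already 1 electron into the core; P²⁺ still has 3 valence electrons; Si²⁺ still has 2 valence electrons.
Breaking into a closed-shell core is much more expensive than removing a leftover valence electron — Na has the largest IE_3 here.
Valence configurations: O²⁺ [He]2s²2p², P²⁺ [Ne]3s²3p¹, Si²⁺ [Ne]3s².
P²⁺ loses a lone 3p electron whereas Si²⁺ must break into a filled 3s² pair, so IE_3(Si) > IE_3(P) even though P has the higher nuclear charge.
Approximate IE_3 values (kJ/mol): O 5300, Na 6910, P 2914, Si 3232.
Putting it together, IE_3: P < Si < O < Na.

Na > O > Si > P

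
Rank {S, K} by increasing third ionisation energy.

S, K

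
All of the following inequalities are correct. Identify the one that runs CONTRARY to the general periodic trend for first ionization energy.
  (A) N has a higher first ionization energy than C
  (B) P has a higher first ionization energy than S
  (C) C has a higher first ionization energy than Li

(B)

The general trend: first ionization energy increases across a period and decreases down a group.
(A) N (period 2, group 15) vs C (period 2, group 14): the stated order agrees with the simple trend.
(B) P (period 3, group 15) vs S (period 3, group 16): the stated order contradicts the simple trend.
(C) C (period 2, group 14) vs Li (period 2, group 1): the stated order agrees with the simple trend.
The exception is (B): S (3p⁴) ionizes more easily than half-filled P (3p³) because the paired 3p electron in S is pushed out by e⁻–e⁻ repulsion.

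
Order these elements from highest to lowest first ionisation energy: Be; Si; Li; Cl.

Cl, Be, Si, Li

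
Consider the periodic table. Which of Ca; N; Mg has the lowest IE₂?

The second ionization energy removes an electron from the +1 ion. For each element: Ca⁺ still has 1 valence electron; N⁺ still has 4 valence electrons; Mg⁺ still has 1 valence electron.
All are still removing valence electrons, so compare the +1 ions as you would atoms: IE_2 generally rises across a period (higher Z_eff) and falls down a group (larger shell), subject to the usual subshell exceptions.
Valence configurations: Ca⁺ [Ar]4s¹, N⁺ [He]2s²2p², Mg⁺ [Ne]3s¹.
Tabulated IE_2 (kJ/mol): Ca 1145, N 2856, Mg 1451.
Putting it together, IE_2: Ca < Mg < N.

Ca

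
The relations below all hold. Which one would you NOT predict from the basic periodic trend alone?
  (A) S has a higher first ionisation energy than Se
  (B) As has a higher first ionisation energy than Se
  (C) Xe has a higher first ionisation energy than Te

(B)

The general trend: first ionisation energy increases across a period and decreases down a group.
(A) S (period 3, group 16) vs Se (period 4, group 16): the stated order agrees with the simple trend.
(B) As (period 4, group 15) vs Se (period 4, group 16): the stated order contradicts the simple trend.
(C) Xe (period 5, group 18) vs Te (period 5, group 16): the stated order agrees with the simple trend.
The exception is (B): Se (4p⁴) ionizes more easily than half-filled As (4p³).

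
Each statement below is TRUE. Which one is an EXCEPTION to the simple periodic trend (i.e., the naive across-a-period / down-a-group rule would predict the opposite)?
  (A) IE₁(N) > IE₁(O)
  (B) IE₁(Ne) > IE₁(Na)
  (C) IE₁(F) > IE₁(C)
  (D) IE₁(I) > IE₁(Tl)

(A)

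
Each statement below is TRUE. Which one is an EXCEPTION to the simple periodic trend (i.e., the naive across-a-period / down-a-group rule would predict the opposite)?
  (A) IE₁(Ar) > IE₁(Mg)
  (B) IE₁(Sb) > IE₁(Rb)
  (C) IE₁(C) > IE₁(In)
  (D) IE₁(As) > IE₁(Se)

The general trend: first ionization energy increases across a period and decreases down a group.
(A) Ar (period 3, group 18) vs Mg (period 3, group 2): the stated order agrees with the simple trend.
(B) Sb (period 5, group 15) vs Rb (period 5, group 1): the stated order agrees with the simple trend.
(C) C (period 2, group 14) vs In (period 5, group 13): the stated order agrees with the simple trend.
(D) As (period 4, group 15) vs Se (period 4, group 16): the stated order contradicts the simple trend.
The exception is (D): Se (4p⁴) ionizes more easily than half-filled As (4p³).

(D)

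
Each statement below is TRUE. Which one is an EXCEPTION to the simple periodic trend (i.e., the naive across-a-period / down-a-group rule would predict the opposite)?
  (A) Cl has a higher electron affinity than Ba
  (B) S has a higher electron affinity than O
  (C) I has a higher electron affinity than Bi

(B)

The general trend: electron affinity increases across a period and decreases down a group.
(A) Cl (period 3, group 17) vs Ba (period 6, group 2): the stated order agrees with the simple trend.
(B) S (period 3, group 16) vs O (period 2, group 16): the stated order contradicts the simple trend.
(C) I (period 5, group 17) vs Bi (period 6, group 15): the stated order agrees with the simple trend.
The exception is (B): the compact 2p subshell of O repels the added electron more than S's larger 3p does.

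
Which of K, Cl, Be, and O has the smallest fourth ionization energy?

Cl

After 3 electrons have been removed, what remains? K³⁺ is already 2 electrons into the core; Cl³⁺ still has 4 valence electrons; Be³⁺ is already 1 electron into the core; O³⁺ still has 3 valence electrons.
Usually core removal costs more than valence removal, but here the competition is close: a tightly held n=2 valence electron can cost more to remove than an n=3 core electron, so the actual values have to decide it.
Valence configurations: Cl³⁺ [Ne]3s²3p², O³⁺ [He]2s²2p¹.
Approximate IE_4 values (kJ/mol): K 5877, Cl 5159, Be 21007, O 7469.
So the fourth ionization energies run Cl < K < O < Be.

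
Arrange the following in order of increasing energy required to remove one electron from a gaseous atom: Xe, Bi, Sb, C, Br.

Bi < Sb < C < Br < Xe

Across a period the outer electron is held more tightly (higher IE₁); down a group it sits in a higher shell, more shielded, and comes off more easily.
Here both period and group differ, so the two effects have to be weighed against each other.
Sb > Bi: they share group 15; the group trend gives Sb the larger value.
C > Sb: period and group pull opposite ways; the down-group shift dominates (1086 vs 831 kJ/mol).
Br > C: period and group pull opposite ways; the across-period shift dominates (1140 vs 1086 kJ/mol).
Xe > Br: the two effects oppose for this pair; the across-period effect wins (1170 vs 1140 kJ/mol).
Approximate values (kJ/mol): C 1086, Br 1140, Sb 831, Xe 1170, Bi 703.
So from lowest to highest: Bi < Sb < C < Br < Xe.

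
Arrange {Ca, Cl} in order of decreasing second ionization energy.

Cl > Ca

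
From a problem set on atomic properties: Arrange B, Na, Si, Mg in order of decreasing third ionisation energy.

IE_3 is the cost of taking one more electron from the +2 cation: B²⁺ still has 1 valence electron; Na²⁺ is already 1 electron into the core; Si²⁺ still has 2 valence electrons; Mg²⁺ is the bare [Ne] core.
Core electrons are held far more tightly than valence electrons, so Na and Mg top the IE_3 order.
Valence configurations: B²⁺ [He]2s¹, Si²⁺ [Ne]3s².
Tabulated IE_3 (kJ/mol): B 3660, Na 6910, Si 3232, Mg 7733.
So the third ionization energies run Si < B < Na < Mg.

Mg > Na > B > Si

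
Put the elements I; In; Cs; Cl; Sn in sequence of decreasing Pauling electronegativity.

Cl, I, Sn, In, Cs

Cl is in period 3, group 17; In is in period 5, group 13; Sn is in period 5, group 14; I is in period 5, group 17; Cs is in period 6, group 1.
Smaller atoms with higher effective nuclear charge are more electronegative.
These span different periods and groups, so the two trends combine.
In > Cs: both effects reinforce here, so In is clearly the higher of the two.
Sn > In: both are in period 5; the period trend gives Sn the larger value.
I > Sn: both are in period 5; the period trend gives I the larger value.
Cl > I: Cl sits above I in group 17, so the down-group effect alone puts Cl higher.
For reference (Pauling): Cl 3.16, In 1.78, Sn 1.96, I 2.66, Cs 0.79.
So from highest to lowest: Cl > I > Sn > In > Cs.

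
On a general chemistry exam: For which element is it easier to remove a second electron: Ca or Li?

Ca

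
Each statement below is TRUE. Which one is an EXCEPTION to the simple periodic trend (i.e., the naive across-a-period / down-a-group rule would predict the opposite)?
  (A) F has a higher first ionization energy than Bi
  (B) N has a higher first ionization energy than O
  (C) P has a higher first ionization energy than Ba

The general trend: first ionization energy increases across a period and decreases down a group.
(A) F (period 2, group 17) vs Bi (period 6, group 15): the stated order agrees with the simple trend.
(B) N (period 2, group 15) vs O (period 2, group 16): the stated order contradicts the simple trend.
(C) P (period 3, group 15) vs Ba (period 6, group 2): the stated order agrees with the simple trend.
The exception is (B): pairing an electron in O's 2p⁴ costs repulsion energy, so O ionizes more easily than half-filled N (2p³).

(B)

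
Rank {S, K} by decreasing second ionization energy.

After 1 electron has been removed, what remains? S⁺ still has 5 valence electrons; K⁺ is the bare [Ar] core.
Pulling an electron out of a noble-gas core costs far more than removing a remaining valence electron, so K sits at the high end of IE_2.
Tabulated IE_2 (kJ/mol): S 2252, K 3052.
Overall IE_2 order: S < K.

K > S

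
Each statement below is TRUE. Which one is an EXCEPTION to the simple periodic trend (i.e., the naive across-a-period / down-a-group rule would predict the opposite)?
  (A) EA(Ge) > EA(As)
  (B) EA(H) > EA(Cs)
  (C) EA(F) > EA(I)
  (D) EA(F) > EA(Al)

The general trend: electron affinity increases across a period and decreases down a group.
(A) Ge (period 4, group 14) vs As (period 4, group 15): the stated order contradicts the simple trend.
(B) H (period 1, group 1) vs Cs (period 6, group 1): the stated order agrees with the simple trend.
(C) F (period 2, group 17) vs I (period 5, group 17): the stated order agrees with the simple trend.
(D) F (period 2, group 17) vs Al (period 3, group 13): the stated order agrees with the simple trend.
The exception is (A): adding an electron to As's half-filled 4p³ is unfavourable, so Ge (4p²) has the more exothermic EA.

(A)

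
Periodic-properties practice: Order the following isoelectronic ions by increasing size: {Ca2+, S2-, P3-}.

All of these have 18 electrons, so size is governed by nuclear charge alone: the more protons, the stronger the pull on the same electron cloud, and the smaller the ion.
Nuclear charges: Ca2+ (Z=20), S2- (Z=16), P3- (Z=15).
Smallest to largest: Ca2+ < S2- < P3-.

Ca2+ < S2- < P3-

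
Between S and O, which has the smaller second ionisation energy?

The second ionization energy removes an electron from the +1 ion. For each element: S⁺ still has 5 valence electrons; O⁺ still has 5 valence electrons.
All are still removing valence electrons, so compare the +1 ions as you would atoms: IE_2 generally rises across a period (higher Z_eff) and falls down a group (larger shell), subject to the usual subshell exceptions.
Valence configurations: S⁺ [Ne]3s²3p³, O⁺ [He]2s²2p³.
Tabulated IE_2 (kJ/mol): S 2252, O 3388.
So the second ionization energies run S < O.

S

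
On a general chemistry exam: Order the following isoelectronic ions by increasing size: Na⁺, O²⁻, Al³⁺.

Al³⁺, Na⁺, O²⁻

All of these have 10 electrons, so size is governed by nuclear charge alone: the more protons, the stronger the pull on the same electron cloud, and the smaller the ion.
Nuclear charges: Al³⁺ (Z=13), Na⁺ (Z=11), O²⁻ (Z=8).
Smallest to largest: Al³⁺ < Na⁺ < O²⁻.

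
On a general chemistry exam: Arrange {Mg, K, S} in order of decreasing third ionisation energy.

After 2 electrons have been removed, what remains? Mg²⁺ is the bare [Ne] core; K²⁺ is already 1 electron into the core; S²⁺ still has 4 valence electrons.
Pulling an electron out of a noble-gas core costs far more than removing a remaining valence electron, so K and Mg sit at the high end of IE_3.
The numbers (kJ/mol): Mg 7733, K 4420, S 3357.
Overall IE_3 order: S < K < Mg.

Mg, K, S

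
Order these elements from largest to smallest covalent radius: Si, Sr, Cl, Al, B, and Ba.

Ba > Sr > Al > Si > Cl > B

B is in period 2, group 13; Al is in period 3, group 13; Si is in period 3, group 14; Cl is in period 3, group 17; Sr is in period 5, group 2; Ba is in period 6, group 2.
Radius decreases left→right (rising Z_eff, same n) and increases top→bottom (higher n).
These span different periods and groups, so the two trends combine.
Cl > B: period and group pull opposite ways; the down-group shift dominates (99 vs 85 pm).
Si > Cl: both are in period 3; the period trend gives Si the larger value.
Al > Si: Al lies to the left of Si in period 3, so the across-period effect alone puts Al larger.
Sr > Al: both effects reinforce here, so Sr is clearly the larger of the two.
Ba > Sr: Ba sits below Sr in group 2, so the down-group effect alone puts Ba larger.
Approximate values (pm): B 85, Al 126, Si 116, Cl 99, Sr 185, Ba 196.
So from largest to smallest: Ba > Sr > Al > Si > Cl > B.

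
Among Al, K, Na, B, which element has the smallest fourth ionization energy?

K

IE_4 is the cost of taking one more electron from the +3 cation: Al³⁺ is the bare [Ne] core; K³⁺ is already 2 electrons into the core; Na³⁺ is already 2 electrons into the core; B³⁺ is the bare [He] core.
All of these are removing an electron from a noble-gas core or deeper; the smaller core (lower principal quantum number) is held far more tightly, and within a period the higher nuclear charge binds the same core more tightly.
Approximate IE_4 values (kJ/mol): Al 11577, K 5877, Na 9543, B 25026.
Hence IE_4: K < Na < Al < B.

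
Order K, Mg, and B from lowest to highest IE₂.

After 1 electron has been removed, what remains? K⁺ is the bare [Ar] core; Mg⁺ still has 1 valence electron; B⁺ still has 2 valence electrons.
Core electrons are held far more tightly than valence electrons, so K tops the IE_2 order.
Valence configurations: Mg⁺ [Ne]3s¹, B⁺ [He]2s².
The numbers (kJ/mol): K 3052, Mg 1451, B 2427.
Hence IE_2: Mg < B < K.

Mg, B, K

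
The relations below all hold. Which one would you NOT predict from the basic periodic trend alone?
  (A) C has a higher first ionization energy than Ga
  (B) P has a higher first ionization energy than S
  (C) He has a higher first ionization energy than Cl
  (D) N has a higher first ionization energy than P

(B)

The general trend: first ionization energy increases across a period and decreases down a group.
(A) C (period 2, group 14) vs Ga (period 4, group 13): the stated order agrees with the simple trend.
(B) P (period 3, group 15) vs S (period 3, group 16): the stated order contradicts the simple trend.
(C) He (period 1, group 18) vs Cl (period 3, group 17): the stated order agrees with the simple trend.
(D) N (period 2, group 15) vs P (period 3, group 15): the stated order agrees with the simple trend.
The exception is (B): S (3p⁴) ionizes more easily than half-filled P (3p³) because the paired 3p electron in S is pushed out by e⁻–e⁻ repulsion.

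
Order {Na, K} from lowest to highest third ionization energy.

K, Na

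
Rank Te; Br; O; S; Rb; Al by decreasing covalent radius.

Rb > Te > Al > Br > S > O

Atomic radius shrinks across a period as nuclear charge pulls the same shell inward, and grows down a group as new shells are added.
Here both period and group differ, so the two effects have to be weighed against each other.
S > O: S sits below O in group 16, so the down-group effect alone puts S larger.
Br > S: the two effects oppose for this pair; the down-group effect wins (114 vs 103 pm).
Al > Br: the two effects oppose for this pair; the across-period effect wins (126 vs 114 pm).
Te > Al: the two effects oppose for this pair; the down-group effect wins (136 vs 126 pm).
Rb > Te: Rb lies to the left of Te in period 5, so the across-period effect alone puts Rb larger.
For reference (pm): O 63, Al 126, S 103, Br 114, Rb 210, Te 136.
So from largest to smallest: Rb > Te > Al > Br > S > O.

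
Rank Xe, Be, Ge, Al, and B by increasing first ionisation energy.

Al < Ge < B < Be < Xe

Be is in period 2, group 2; B is in period 2, group 13; Al is in period 3, group 13; Ge is in period 4, group 14; Xe is in period 5, group 18.
Across a period the outer electron is held more tightly (higher IE₁); down a group it sits in a higher shell, more shielded, and comes off more easily.
These span different periods and groups, so the two trends combine.
Ge > Al: period and group pull opposite ways; the across-period shift dominates (762 vs 578 kJ/mol).
B > Ge: period and group pull opposite ways; the down-group shift dominates (801 vs 762 kJ/mol).
Be > B: this pair runs against the simple trend — see the exception note.
Xe > Be: period and group pull opposite ways; the across-period shift dominates (1170 vs 900 kJ/mol).
Note the exception: Be has a higher first ionization energy than B, contrary to the simple trend — removing B's lone 2p electron is easier than breaking Be's filled 2s².
Tabulated first ionization energy (kJ/mol): Be 900, B 801, Al 578, Ge 762, Xe 1170.
So from lowest to highest: Al < Ge < B < Be < Xe.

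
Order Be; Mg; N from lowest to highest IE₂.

Mg, Be, N

Consider each +1 ion: Be⁺ still has 1 valence electron; Mg⁺ still has 1 valence electron; N⁺ still has 4 valence electrons.
All are still removing valence electrons, so compare the +1 ions as you would atoms: IE_2 generally rises across a period (higher Z_eff) and falls down a group (larger shell), subject to the usual subshell exceptions.
Valence configurations: Be⁺ [He]2s¹, Mg⁺ [Ne]3s¹, N⁺ [He]2s²2p².
Tabulated IE_2 (kJ/mol): Be 1757, Mg 1451, N 2856.
Putting it together, IE_2: Mg < Be < N.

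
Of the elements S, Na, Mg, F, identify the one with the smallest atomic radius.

F is in period 2, group 17; Na is in period 3, group 1; Mg is in period 3, group 2; S is in period 3, group 16.
Radius decreases left→right (rising Z_eff, same n) and increases top→bottom (higher n).
Neither a single period nor a single group — weigh both effects.
S > F: both effects reinforce here, so S is clearly the larger of the two.
Mg > S: Mg lies to the left of S in period 3, so the across-period effect alone puts Mg larger.
Na > Mg: both are in period 3; the period trend gives Na the larger value.
Tabulated atomic radius (pm): F 64, Na 155, Mg 139, S 103.
The smallest atomic radius among these belongs to F.

F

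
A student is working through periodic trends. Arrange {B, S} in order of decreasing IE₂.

B > S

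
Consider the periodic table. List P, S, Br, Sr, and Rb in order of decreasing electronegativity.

Br > S > P > Sr > Rb

P is in period 3, group 15; S is in period 3, group 16; Br is in period 4, group 17; Rb is in period 5, group 1; Sr is in period 5, group 2.
Atoms toward the upper right of the periodic table pull bonding electrons most strongly.
These span different periods and groups, so the two trends combine.
Sr > Rb: both are in period 5; the period trend gives Sr the larger value.
P > Sr: both effects reinforce here, so P is clearly the higher of the two.
S > P: S lies to the right of P in period 3, so the across-period effect alone puts S higher.
Br > S: the two effects oppose for this pair; the across-period effect wins (2.96 vs 2.58).
Tabulated electronegativity (Pauling): P 2.19, S 2.58, Br 2.96, Rb 0.82, Sr 0.95.
So from highest to lowest: Br > S > P > Sr > Rb.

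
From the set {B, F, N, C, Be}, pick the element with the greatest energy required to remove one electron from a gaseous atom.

F

Removing the outermost electron gets harder across a period and easier down a group.
All lie in period 2; the across-period trend (first ionization energy increases left to right) applies, with the exception below.
Note the exception: Be has a higher first ionization energy than B, contrary to the simple trend — removing B's lone 2p electron is easier than breaking Be's filled 2s².
Tabulated first ionization energy (kJ/mol): Be 900, B 801, C 1086, N 1402, F 1681.
The greatest energy required to remove one electron from a gaseous atom among these belongs to F.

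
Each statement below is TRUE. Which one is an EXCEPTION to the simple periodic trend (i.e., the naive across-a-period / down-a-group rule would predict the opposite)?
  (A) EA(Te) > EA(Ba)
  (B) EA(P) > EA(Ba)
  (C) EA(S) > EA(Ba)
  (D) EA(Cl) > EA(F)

(D)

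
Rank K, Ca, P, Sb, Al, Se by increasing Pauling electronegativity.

K < Ca < Al < Sb < P < Se

Al is in period 3, group 13; P is in period 3, group 15; K is in period 4, group 1; Ca is in period 4, group 2; Se is in period 4, group 16; Sb is in period 5, group 15.
EN rises left→right (higher Z_eff, smaller atoms) and falls top→bottom (larger, more shielded atoms).
These span different periods and groups, so the two trends combine.
Ca > K: Ca lies to the right of K in period 4, so the across-period effect alone puts Ca higher.
Al > Ca: both effects reinforce here, so Al is clearly the higher of the two.
Sb > Al: the two effects oppose for this pair; the across-period effect wins (2.05 vs 1.61).
P > Sb: P sits above Sb in group 15, so the down-group effect alone puts P higher.
Se > P: period and group pull opposite ways; the across-period shift dominates (2.55 vs 2.19).
For reference (Pauling): Al 1.61, P 2.19, K 0.82, Ca 1.00, Se 2.55, Sb 2.05.
So from lowest to highest: K < Ca < Al < Sb < P < Se.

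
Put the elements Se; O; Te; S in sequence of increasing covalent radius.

O is in period 2, group 16; S is in period 3, group 16; Se is in period 4, group 16; Te is in period 5, group 16.
Atomic radius shrinks across a period as nuclear charge pulls the same shell inward, and grows down a group as new shells are added.
All are in group 16, so atomic radius increases down the group.
So from smallest to largest: O < S < Se < Te.

O < S < Se < Te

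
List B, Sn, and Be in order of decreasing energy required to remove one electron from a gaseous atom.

Be is in period 2, group 2; B is in period 2, group 13; Sn is in period 5, group 14.
IE₁ increases left→right with effective nuclear charge and decreases top→bottom as the valence shell moves farther out.
Here both period and group differ, so the two effects have to be weighed against each other.
B > Sn: the two effects oppose for this pair; the down-group effect wins (801 vs 709 kJ/mol).
Be > B: this pair runs against the simple trend — see the exception note.
Note the exception: Be has a higher first ionization energy than B, contrary to the simple trend — removing B's lone 2p electron is easier than breaking Be's filled 2s².
Approximate values (kJ/mol): Be 900, B 801, Sn 709.
So from highest to lowest: Be > B > Sn.

Be > B > Sn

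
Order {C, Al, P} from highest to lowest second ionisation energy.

IE_2 is the cost of taking one more electron from the +1 cation: C⁺ still has 3 valence electrons; Al⁺ still has 2 valence electrons; P⁺ still has 4 valence electrons.
All are still removing valence electrons, so compare the +1 ions as you would atoms: IE_2 generally rises across a period (higher Z_eff) and falls down a group (larger shell), subject to the usual subshell exceptions.
Valence configurations: C⁺ [He]2s²2p¹, Al⁺ [Ne]3s², P⁺ [Ne]3s²3p².
Approximate IE_2 values (kJ/mol): C 2353, Al 1817, P 1907.
Hence IE_2: Al < P < C.

C > P > Al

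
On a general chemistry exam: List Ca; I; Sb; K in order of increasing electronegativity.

EN rises left→right (higher Z_eff, smaller atoms) and falls top→bottom (larger, more shielded atoms).
Here both period and group differ, so the two effects have to be weighed against each other.
Ca > K: both are in period 4; the period trend gives Ca the larger value.
Sb > Ca: period and group pull opposite ways; the across-period shift dominates (2.05 vs 1.00).
I > Sb: I lies to the right of Sb in period 5, so the across-period effect alone puts I higher.
For reference (Pauling): K 0.82, Ca 1.00, Sb 2.05, I 2.66.
So from lowest to highest: K < Ca < Sb < I.

K, Ca, Sb, I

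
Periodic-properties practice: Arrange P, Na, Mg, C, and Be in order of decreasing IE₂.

Na > C > P > Be > Mg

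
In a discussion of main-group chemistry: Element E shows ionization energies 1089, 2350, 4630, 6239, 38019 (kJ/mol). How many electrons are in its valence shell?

Look for the largest jump between consecutive ionization energies: IE5/IE4 ≈ 6.1, far larger than any earlier ratio.
That jump marks the point where a core electron is being removed. So the atom has 4 valence electrons.

4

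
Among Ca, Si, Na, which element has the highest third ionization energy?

Na

Consider each +2 ion: Ca²⁺ is the bare [Ar] core; Si²⁺ still has 2 valence electrons; Na²⁺ is already 1 electron into the core.
Pulling an electron out of a noble-gas core costs far more than removing a remaining valence electron, so Ca and Na sit at the high end of IE_3.
The numbers (kJ/mol): Ca 4912, Si 3232, Na 6910.
Putting it together, IE_3: Si < Ca < Na.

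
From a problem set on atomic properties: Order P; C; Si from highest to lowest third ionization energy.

C, Si, P

Consider each +2 ion: P²⁺ still has 3 valence electrons; C²⁺ still has 2 valence electrons; Si²⁺ still has 2 valence electrons.
All are still removing valence electrons, so compare the +2 ions as you would atoms: IE_3 generally rises across a period (higher Z_eff) and falls down a group (larger shell), subject to the usual subshell exceptions.
Valence configurations: P²⁺ [Ne]3s²3p¹, C²⁺ [He]2s², Si²⁺ [Ne]3s².
P²⁺ loses a lone 3p electron whereas Si²⁺ must break into a filled 3s² pair, so IE_3(Si) > IE_3(P) even though P has the higher nuclear charge.
Approximate IE_3 values (kJ/mol): P 2914, C 4620, Si 3232.
So the third ionization energies run P < Si < C.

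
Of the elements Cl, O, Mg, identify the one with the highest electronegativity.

O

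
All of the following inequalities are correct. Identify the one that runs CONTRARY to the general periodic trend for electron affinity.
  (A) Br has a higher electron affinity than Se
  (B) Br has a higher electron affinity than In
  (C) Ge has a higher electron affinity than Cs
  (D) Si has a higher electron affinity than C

(D)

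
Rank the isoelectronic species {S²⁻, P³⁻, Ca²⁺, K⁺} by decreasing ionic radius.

All of these have 18 electrons, so size is governed by nuclear charge alone: the more protons, the stronger the pull on the same electron cloud, and the smaller the ion.
Nuclear charges: Ca²⁺ (Z=20), K⁺ (Z=19), S²⁻ (Z=16), P³⁻ (Z=15).
Largest to smallest: P³⁻ > S²⁻ > K⁺ > Ca²⁺.

P³⁻, S²⁻, K⁺, Ca²⁺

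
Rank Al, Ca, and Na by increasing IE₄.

The fourth ionization energy removes an electron from the +3 ion. For each element: Al³⁺ is the bare [Ne] core; Ca³⁺ is already 1 electron into the core; Na³⁺ is already 2 electrons into the core.
All of these are removing an electron from a noble-gas core or deeper; the smaller core (lower principal quantum number) is held far more tightly, and within a period the higher nuclear charge binds the same core more tightly.
Approximate IE_4 values (kJ/mol): Al 11577, Ca 6491, Na 9543.
Overall IE_4 order: Ca < Na < Al.

Ca, Na, Al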